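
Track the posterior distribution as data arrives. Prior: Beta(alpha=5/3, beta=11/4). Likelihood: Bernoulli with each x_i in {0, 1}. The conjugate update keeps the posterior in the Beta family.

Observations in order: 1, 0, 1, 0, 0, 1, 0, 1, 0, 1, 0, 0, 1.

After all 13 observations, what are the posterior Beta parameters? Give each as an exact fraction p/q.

obs 1: x=1 → posterior Beta(8/3, 11/4)
obs 2: x=0 → posterior Beta(8/3, 15/4)
obs 3: x=1 → posterior Beta(11/3, 15/4)
obs 4: x=0 → posterior Beta(11/3, 19/4)
obs 5: x=0 → posterior Beta(11/3, 23/4)
obs 6: x=1 → posterior Beta(14/3, 23/4)
obs 7: x=0 → posterior Beta(14/3, 27/4)
obs 8: x=1 → posterior Beta(17/3, 27/4)
obs 9: x=0 → posterior Beta(17/3, 31/4)
obs 10: x=1 → posterior Beta(20/3, 31/4)
obs 11: x=0 → posterior Beta(20/3, 35/4)
obs 12: x=0 → posterior Beta(20/3, 39/4)
obs 13: x=1 → posterior Beta(23/3, 39/4)

alpha=23/3, beta=39/4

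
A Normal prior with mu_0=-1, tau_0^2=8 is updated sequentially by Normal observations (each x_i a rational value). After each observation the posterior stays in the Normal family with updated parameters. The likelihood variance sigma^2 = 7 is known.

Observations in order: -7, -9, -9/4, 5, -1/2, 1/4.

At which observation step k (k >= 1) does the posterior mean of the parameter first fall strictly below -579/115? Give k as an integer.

k = 2

obs 1: x=-7 → posterior Normal(-21/5, 56/15)
obs 2: x=-9 → posterior Normal(-135/23, 56/23)
obs 3: x=-9/4 → posterior Normal(-153/31, 56/31)
obs 4: x=5 → posterior Normal(-113/39, 56/39)
obs 5: x=-1/2 → posterior Normal(-117/47, 56/47)
obs 6: x=1/4 → posterior Normal(-23/11, 56/55)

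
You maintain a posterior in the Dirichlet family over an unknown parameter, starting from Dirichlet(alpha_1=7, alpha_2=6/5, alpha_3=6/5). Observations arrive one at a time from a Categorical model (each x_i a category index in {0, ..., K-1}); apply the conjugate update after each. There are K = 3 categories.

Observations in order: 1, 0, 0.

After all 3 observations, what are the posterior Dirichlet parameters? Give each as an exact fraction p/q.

obs 1: x=1 → posterior Dirichlet(7, 11/5, 6/5)
obs 2: x=0 → posterior Dirichlet(8, 11/5, 6/5)
obs 3: x=0 → posterior Dirichlet(9, 11/5, 6/5)

alpha_1=9, alpha_2=11/5, alpha_3=6/5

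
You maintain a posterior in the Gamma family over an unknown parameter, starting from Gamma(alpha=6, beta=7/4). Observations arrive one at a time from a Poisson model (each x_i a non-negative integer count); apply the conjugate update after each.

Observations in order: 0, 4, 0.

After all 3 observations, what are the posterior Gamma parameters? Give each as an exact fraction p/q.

alpha=10, beta=19/4

obs 1: x=0 → posterior Gamma(6, 11/4)
obs 2: x=4 → posterior Gamma(10, 15/4)
obs 3: x=0 → posterior Gamma(10, 19/4)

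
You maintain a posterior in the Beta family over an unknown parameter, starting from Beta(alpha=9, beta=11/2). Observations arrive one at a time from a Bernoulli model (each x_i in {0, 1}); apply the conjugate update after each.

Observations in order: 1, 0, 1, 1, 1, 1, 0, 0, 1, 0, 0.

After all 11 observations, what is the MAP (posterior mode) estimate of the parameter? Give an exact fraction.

28/47

obs 1: x=1 → posterior Beta(10, 11/2)
obs 2: x=0 → posterior Beta(10, 13/2)
obs 3: x=1 → posterior Beta(11, 13/2)
obs 4: x=1 → posterior Beta(12, 13/2)
obs 5: x=1 → posterior Beta(13, 13/2)
obs 6: x=1 → posterior Beta(14, 13/2)
obs 7: x=0 → posterior Beta(14, 15/2)
obs 8: x=0 → posterior Beta(14, 17/2)
obs 9: x=1 → posterior Beta(15, 17/2)
obs 10: x=0 → posterior Beta(15, 19/2)
obs 11: x=0 → posterior Beta(15, 21/2)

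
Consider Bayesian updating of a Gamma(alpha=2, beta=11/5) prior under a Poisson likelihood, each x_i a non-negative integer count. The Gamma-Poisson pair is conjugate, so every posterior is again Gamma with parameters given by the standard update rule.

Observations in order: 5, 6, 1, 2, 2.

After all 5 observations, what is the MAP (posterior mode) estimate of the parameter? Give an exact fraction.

obs 1: x=5 → posterior Gamma(7, 16/5)
obs 2: x=6 → posterior Gamma(13, 21/5)
obs 3: x=1 → posterior Gamma(14, 26/5)
obs 4: x=2 → posterior Gamma(16, 31/5)
obs 5: x=2 → posterior Gamma(18, 36/5)

85/36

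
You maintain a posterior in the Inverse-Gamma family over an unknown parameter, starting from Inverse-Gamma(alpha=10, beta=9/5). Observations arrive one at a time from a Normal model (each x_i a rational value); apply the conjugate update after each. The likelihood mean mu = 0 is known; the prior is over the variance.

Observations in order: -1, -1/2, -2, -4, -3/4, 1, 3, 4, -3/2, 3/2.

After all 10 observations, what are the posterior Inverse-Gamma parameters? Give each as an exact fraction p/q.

alpha=15, beta=4473/160

obs 1: x=-1 → posterior Inverse-Gamma(21/2, 23/10)
obs 2: x=-1/2 → posterior Inverse-Gamma(11, 97/40)
obs 3: x=-2 → posterior Inverse-Gamma(23/2, 177/40)
obs 4: x=-4 → posterior Inverse-Gamma(12, 497/40)
obs 5: x=-3/4 → posterior Inverse-Gamma(25/2, 2033/160)
obs 6: x=1 → posterior Inverse-Gamma(13, 2113/160)
obs 7: x=3 → posterior Inverse-Gamma(27/2, 2833/160)
obs 8: x=4 → posterior Inverse-Gamma(14, 4113/160)
obs 9: x=-3/2 → posterior Inverse-Gamma(29/2, 4293/160)
obs 10: x=3/2 → posterior Inverse-Gamma(15, 4473/160)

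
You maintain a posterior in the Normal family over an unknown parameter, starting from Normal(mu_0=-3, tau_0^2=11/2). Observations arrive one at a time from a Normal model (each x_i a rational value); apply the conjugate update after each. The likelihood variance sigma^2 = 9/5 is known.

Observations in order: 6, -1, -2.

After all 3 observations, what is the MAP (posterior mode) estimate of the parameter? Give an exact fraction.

37/61

obs 1: x=6 → posterior Normal(276/73, 99/73)
obs 2: x=-1 → posterior Normal(221/128, 99/128)
obs 3: x=-2 → posterior Normal(37/61, 33/61)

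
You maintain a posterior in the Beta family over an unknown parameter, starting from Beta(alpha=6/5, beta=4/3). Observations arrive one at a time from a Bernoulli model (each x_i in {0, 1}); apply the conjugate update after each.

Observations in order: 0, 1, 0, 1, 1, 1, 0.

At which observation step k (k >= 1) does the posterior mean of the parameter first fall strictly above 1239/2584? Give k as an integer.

obs 1: x=0 → posterior Beta(6/5, 7/3)
obs 2: x=1 → posterior Beta(11/5, 7/3)
obs 3: x=0 → posterior Beta(11/5, 10/3)
obs 4: x=1 → posterior Beta(16/5, 10/3)
obs 5: x=1 → posterior Beta(21/5, 10/3)
obs 6: x=1 → posterior Beta(26/5, 10/3)
obs 7: x=0 → posterior Beta(26/5, 13/3)

k = 2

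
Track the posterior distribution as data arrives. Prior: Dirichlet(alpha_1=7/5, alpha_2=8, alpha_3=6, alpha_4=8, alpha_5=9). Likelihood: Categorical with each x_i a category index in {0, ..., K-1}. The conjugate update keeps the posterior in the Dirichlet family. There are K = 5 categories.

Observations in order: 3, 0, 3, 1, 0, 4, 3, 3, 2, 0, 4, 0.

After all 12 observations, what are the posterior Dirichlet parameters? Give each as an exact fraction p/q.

alpha_1=27/5, alpha_2=9, alpha_3=7, alpha_4=12, alpha_5=11

obs 1: x=3 → posterior Dirichlet(7/5, 8, 6, 9, 9)
obs 2: x=0 → posterior Dirichlet(12/5, 8, 6, 9, 9)
obs 3: x=3 → posterior Dirichlet(12/5, 8, 6, 10, 9)
obs 4: x=1 → posterior Dirichlet(12/5, 9, 6, 10, 9)
obs 5: x=0 → posterior Dirichlet(17/5, 9, 6, 10, 9)
obs 6: x=4 → posterior Dirichlet(17/5, 9, 6, 10, 10)
obs 7: x=3 → posterior Dirichlet(17/5, 9, 6, 11, 10)
obs 8: x=3 → posterior Dirichlet(17/5, 9, 6, 12, 10)
obs 9: x=2 → posterior Dirichlet(17/5, 9, 7, 12, 10)
obs 10: x=0 → posterior Dirichlet(22/5, 9, 7, 12, 10)
obs 11: x=4 → posterior Dirichlet(22/5, 9, 7, 12, 11)
obs 12: x=0 → posterior Dirichlet(27/5, 9, 7, 12, 11)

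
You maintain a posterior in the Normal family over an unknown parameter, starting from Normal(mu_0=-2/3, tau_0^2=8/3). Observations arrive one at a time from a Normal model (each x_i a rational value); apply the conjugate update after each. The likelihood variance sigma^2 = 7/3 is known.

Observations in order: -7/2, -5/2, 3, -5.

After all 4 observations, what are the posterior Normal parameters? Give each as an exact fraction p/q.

obs 1: x=-7/2 → posterior Normal(-98/45, 56/45)
obs 2: x=-5/2 → posterior Normal(-158/69, 56/69)
obs 3: x=3 → posterior Normal(-86/93, 56/93)
obs 4: x=-5 → posterior Normal(-206/117, 56/117)

mu_0=-206/117, tau_0^2=56/117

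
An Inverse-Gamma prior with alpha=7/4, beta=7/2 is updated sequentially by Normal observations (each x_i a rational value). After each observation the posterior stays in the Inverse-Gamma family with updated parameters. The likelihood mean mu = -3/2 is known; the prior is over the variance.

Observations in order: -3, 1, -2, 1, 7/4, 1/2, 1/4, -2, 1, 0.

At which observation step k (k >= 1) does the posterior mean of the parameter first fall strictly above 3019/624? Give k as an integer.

k = 5

obs 1: x=-3 → posterior Inverse-Gamma(9/4, 37/8)
obs 2: x=1 → posterior Inverse-Gamma(11/4, 31/4)
obs 3: x=-2 → posterior Inverse-Gamma(13/4, 63/8)
obs 4: x=1 → posterior Inverse-Gamma(15/4, 11)
obs 5: x=7/4 → posterior Inverse-Gamma(17/4, 521/32)
obs 6: x=1/2 → posterior Inverse-Gamma(19/4, 585/32)
obs 7: x=1/4 → posterior Inverse-Gamma(21/4, 317/16)
obs 8: x=-2 → posterior Inverse-Gamma(23/4, 319/16)
obs 9: x=1 → posterior Inverse-Gamma(25/4, 369/16)
obs 10: x=0 → posterior Inverse-Gamma(27/4, 387/16)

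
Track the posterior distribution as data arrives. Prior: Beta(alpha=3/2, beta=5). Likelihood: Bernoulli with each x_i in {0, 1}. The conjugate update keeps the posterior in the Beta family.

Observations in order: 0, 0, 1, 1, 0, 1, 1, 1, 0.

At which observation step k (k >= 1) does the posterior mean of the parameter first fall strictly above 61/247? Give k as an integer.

obs 1: x=0 → posterior Beta(3/2, 6)
obs 2: x=0 → posterior Beta(3/2, 7)
obs 3: x=1 → posterior Beta(5/2, 7)
obs 4: x=1 → posterior Beta(7/2, 7)
obs 5: x=0 → posterior Beta(7/2, 8)
obs 6: x=1 → posterior Beta(9/2, 8)
obs 7: x=1 → posterior Beta(11/2, 8)
obs 8: x=1 → posterior Beta(13/2, 8)
obs 9: x=0 → posterior Beta(13/2, 9)

k = 3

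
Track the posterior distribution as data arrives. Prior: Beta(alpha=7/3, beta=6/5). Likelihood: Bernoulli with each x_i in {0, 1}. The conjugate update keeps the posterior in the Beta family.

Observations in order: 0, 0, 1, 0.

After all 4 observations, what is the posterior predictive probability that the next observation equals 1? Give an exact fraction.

50/113

obs 1: x=0 → posterior Beta(7/3, 11/5)
obs 2: x=0 → posterior Beta(7/3, 16/5)
obs 3: x=1 → posterior Beta(10/3, 16/5)
obs 4: x=0 → posterior Beta(10/3, 21/5)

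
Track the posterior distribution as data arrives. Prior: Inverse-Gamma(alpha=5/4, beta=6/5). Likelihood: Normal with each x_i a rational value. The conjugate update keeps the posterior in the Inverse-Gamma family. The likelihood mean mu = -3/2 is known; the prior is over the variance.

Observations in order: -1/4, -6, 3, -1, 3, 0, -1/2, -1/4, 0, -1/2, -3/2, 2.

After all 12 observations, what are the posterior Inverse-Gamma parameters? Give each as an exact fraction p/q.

obs 1: x=-1/4 → posterior Inverse-Gamma(7/4, 317/160)
obs 2: x=-6 → posterior Inverse-Gamma(9/4, 1937/160)
obs 3: x=3 → posterior Inverse-Gamma(11/4, 3557/160)
obs 4: x=-1 → posterior Inverse-Gamma(13/4, 3577/160)
obs 5: x=3 → posterior Inverse-Gamma(15/4, 5197/160)
obs 6: x=0 → posterior Inverse-Gamma(17/4, 5377/160)
obs 7: x=-1/2 → posterior Inverse-Gamma(19/4, 5457/160)
obs 8: x=-1/4 → posterior Inverse-Gamma(21/4, 2791/80)
obs 9: x=0 → posterior Inverse-Gamma(23/4, 2881/80)
obs 10: x=-1/2 → posterior Inverse-Gamma(25/4, 2921/80)
obs 11: x=-3/2 → posterior Inverse-Gamma(27/4, 2921/80)
obs 12: x=2 → posterior Inverse-Gamma(29/4, 3411/80)

alpha=29/4, beta=3411/80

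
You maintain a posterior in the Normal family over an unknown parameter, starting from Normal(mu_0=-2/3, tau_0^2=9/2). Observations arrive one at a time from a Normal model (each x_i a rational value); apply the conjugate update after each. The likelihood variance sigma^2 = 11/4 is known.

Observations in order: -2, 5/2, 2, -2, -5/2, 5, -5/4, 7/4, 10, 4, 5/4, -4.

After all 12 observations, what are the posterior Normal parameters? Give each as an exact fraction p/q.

mu_0=1549/1362, tau_0^2=99/454

obs 1: x=-2 → posterior Normal(-130/87, 99/58)
obs 2: x=5/2 → posterior Normal(5/141, 99/94)
obs 3: x=2 → posterior Normal(113/195, 99/130)
obs 4: x=-2 → posterior Normal(5/249, 99/166)
obs 5: x=-5/2 → posterior Normal(-130/303, 99/202)
obs 6: x=5 → posterior Normal(20/51, 99/238)
obs 7: x=-5/4 → posterior Normal(145/822, 99/274)
obs 8: x=7/4 → posterior Normal(167/465, 99/310)
obs 9: x=10 → posterior Normal(707/519, 99/346)
obs 10: x=4 → posterior Normal(923/573, 99/382)
obs 11: x=5/4 → posterior Normal(1981/1254, 9/38)
obs 12: x=-4 → posterior Normal(1549/1362, 99/454)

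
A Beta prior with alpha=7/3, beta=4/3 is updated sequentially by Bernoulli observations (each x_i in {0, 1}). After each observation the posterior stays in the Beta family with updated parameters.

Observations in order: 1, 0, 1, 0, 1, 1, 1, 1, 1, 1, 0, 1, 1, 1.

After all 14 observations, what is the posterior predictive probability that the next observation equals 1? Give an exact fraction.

40/53

obs 1: x=1 → posterior Beta(10/3, 4/3)
obs 2: x=0 → posterior Beta(10/3, 7/3)
obs 3: x=1 → posterior Beta(13/3, 7/3)
obs 4: x=0 → posterior Beta(13/3, 10/3)
obs 5: x=1 → posterior Beta(16/3, 10/3)
obs 6: x=1 → posterior Beta(19/3, 10/3)
obs 7: x=1 → posterior Beta(22/3, 10/3)
obs 8: x=1 → posterior Beta(25/3, 10/3)
obs 9: x=1 → posterior Beta(28/3, 10/3)
obs 10: x=1 → posterior Beta(31/3, 10/3)
obs 11: x=0 → posterior Beta(31/3, 13/3)
obs 12: x=1 → posterior Beta(34/3, 13/3)
obs 13: x=1 → posterior Beta(37/3, 13/3)
obs 14: x=1 → posterior Beta(40/3, 13/3)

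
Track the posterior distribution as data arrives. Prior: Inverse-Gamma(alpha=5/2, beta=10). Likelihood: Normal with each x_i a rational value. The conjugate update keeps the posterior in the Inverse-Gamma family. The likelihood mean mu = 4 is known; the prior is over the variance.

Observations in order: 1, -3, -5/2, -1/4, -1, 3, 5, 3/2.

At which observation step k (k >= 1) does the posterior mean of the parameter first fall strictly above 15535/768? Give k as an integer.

obs 1: x=1 → posterior Inverse-Gamma(3, 29/2)
obs 2: x=-3 → posterior Inverse-Gamma(7/2, 39)
obs 3: x=-5/2 → posterior Inverse-Gamma(4, 481/8)
obs 4: x=-1/4 → posterior Inverse-Gamma(9/2, 2213/32)
obs 5: x=-1 → posterior Inverse-Gamma(5, 2613/32)
obs 6: x=3 → posterior Inverse-Gamma(11/2, 2629/32)
obs 7: x=5 → posterior Inverse-Gamma(6, 2645/32)
obs 8: x=3/2 → posterior Inverse-Gamma(13/2, 2745/32)

k = 5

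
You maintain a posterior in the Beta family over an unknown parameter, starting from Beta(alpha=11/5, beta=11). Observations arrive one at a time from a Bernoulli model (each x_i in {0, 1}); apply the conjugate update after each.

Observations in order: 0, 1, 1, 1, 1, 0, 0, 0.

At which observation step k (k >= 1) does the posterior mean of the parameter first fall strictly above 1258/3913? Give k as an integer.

obs 1: x=0 → posterior Beta(11/5, 12)
obs 2: x=1 → posterior Beta(16/5, 12)
obs 3: x=1 → posterior Beta(21/5, 12)
obs 4: x=1 → posterior Beta(26/5, 12)
obs 5: x=1 → posterior Beta(31/5, 12)
obs 6: x=0 → posterior Beta(31/5, 13)
obs 7: x=0 → posterior Beta(31/5, 14)
obs 8: x=0 → posterior Beta(31/5, 15)

k = 5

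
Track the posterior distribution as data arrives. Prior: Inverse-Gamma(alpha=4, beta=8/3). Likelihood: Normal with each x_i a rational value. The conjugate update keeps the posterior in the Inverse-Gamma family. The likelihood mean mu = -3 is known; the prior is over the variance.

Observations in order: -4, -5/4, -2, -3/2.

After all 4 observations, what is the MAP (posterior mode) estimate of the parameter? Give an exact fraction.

obs 1: x=-4 → posterior Inverse-Gamma(9/2, 19/6)
obs 2: x=-5/4 → posterior Inverse-Gamma(5, 451/96)
obs 3: x=-2 → posterior Inverse-Gamma(11/2, 499/96)
obs 4: x=-3/2 → posterior Inverse-Gamma(6, 607/96)

607/672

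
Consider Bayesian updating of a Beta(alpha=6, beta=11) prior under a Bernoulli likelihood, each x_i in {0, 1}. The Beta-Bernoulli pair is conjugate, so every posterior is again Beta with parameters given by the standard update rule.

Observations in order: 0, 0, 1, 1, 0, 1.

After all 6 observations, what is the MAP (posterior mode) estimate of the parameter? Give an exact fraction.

8/21

obs 1: x=0 → posterior Beta(6, 12)
obs 2: x=0 → posterior Beta(6, 13)
obs 3: x=1 → posterior Beta(7, 13)
obs 4: x=1 → posterior Beta(8, 13)
obs 5: x=0 → posterior Beta(8, 14)
obs 6: x=1 → posterior Beta(9, 14)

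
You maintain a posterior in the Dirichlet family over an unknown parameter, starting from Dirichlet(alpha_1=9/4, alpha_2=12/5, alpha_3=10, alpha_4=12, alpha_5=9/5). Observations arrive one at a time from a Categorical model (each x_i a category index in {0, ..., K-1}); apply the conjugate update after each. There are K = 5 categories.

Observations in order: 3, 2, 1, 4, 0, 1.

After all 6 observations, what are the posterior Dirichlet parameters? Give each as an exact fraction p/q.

obs 1: x=3 → posterior Dirichlet(9/4, 12/5, 10, 13, 9/5)
obs 2: x=2 → posterior Dirichlet(9/4, 12/5, 11, 13, 9/5)
obs 3: x=1 → posterior Dirichlet(9/4, 17/5, 11, 13, 9/5)
obs 4: x=4 → posterior Dirichlet(9/4, 17/5, 11, 13, 14/5)
obs 5: x=0 → posterior Dirichlet(13/4, 17/5, 11, 13, 14/5)
obs 6: x=1 → posterior Dirichlet(13/4, 22/5, 11, 13, 14/5)

alpha_1=13/4, alpha_2=22/5, alpha_3=11, alpha_4=13, alpha_5=14/5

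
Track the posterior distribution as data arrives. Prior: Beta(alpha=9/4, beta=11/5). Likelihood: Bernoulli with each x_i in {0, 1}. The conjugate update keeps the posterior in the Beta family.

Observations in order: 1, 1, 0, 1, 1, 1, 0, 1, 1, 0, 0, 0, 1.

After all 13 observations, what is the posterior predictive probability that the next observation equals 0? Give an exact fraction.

obs 1: x=1 → posterior Beta(13/4, 11/5)
obs 2: x=1 → posterior Beta(17/4, 11/5)
obs 3: x=0 → posterior Beta(17/4, 16/5)
obs 4: x=1 → posterior Beta(21/4, 16/5)
obs 5: x=1 → posterior Beta(25/4, 16/5)
obs 6: x=1 → posterior Beta(29/4, 16/5)
obs 7: x=0 → posterior Beta(29/4, 21/5)
obs 8: x=1 → posterior Beta(33/4, 21/5)
obs 9: x=1 → posterior Beta(37/4, 21/5)
obs 10: x=0 → posterior Beta(37/4, 26/5)
obs 11: x=0 → posterior Beta(37/4, 31/5)
obs 12: x=0 → posterior Beta(37/4, 36/5)
obs 13: x=1 → posterior Beta(41/4, 36/5)

144/349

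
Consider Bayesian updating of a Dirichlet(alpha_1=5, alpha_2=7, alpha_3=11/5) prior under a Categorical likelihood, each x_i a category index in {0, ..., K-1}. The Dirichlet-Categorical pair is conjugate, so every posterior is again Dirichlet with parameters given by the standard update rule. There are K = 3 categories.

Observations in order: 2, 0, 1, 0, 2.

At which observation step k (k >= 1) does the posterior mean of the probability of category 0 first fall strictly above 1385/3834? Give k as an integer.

k = 2

obs 1: x=2 → posterior Dirichlet(5, 7, 16/5)
obs 2: x=0 → posterior Dirichlet(6, 7, 16/5)
obs 3: x=1 → posterior Dirichlet(6, 8, 16/5)
obs 4: x=0 → posterior Dirichlet(7, 8, 16/5)
obs 5: x=2 → posterior Dirichlet(7, 8, 21/5)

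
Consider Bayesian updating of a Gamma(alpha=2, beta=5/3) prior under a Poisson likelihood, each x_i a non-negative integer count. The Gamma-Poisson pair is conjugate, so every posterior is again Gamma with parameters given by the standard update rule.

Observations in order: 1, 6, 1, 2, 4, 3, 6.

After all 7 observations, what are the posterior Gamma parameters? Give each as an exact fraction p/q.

obs 1: x=1 → posterior Gamma(3, 8/3)
obs 2: x=6 → posterior Gamma(9, 11/3)
obs 3: x=1 → posterior Gamma(10, 14/3)
obs 4: x=2 → posterior Gamma(12, 17/3)
obs 5: x=4 → posterior Gamma(16, 20/3)
obs 6: x=3 → posterior Gamma(19, 23/3)
obs 7: x=6 → posterior Gamma(25, 26/3)

alpha=25, beta=26/3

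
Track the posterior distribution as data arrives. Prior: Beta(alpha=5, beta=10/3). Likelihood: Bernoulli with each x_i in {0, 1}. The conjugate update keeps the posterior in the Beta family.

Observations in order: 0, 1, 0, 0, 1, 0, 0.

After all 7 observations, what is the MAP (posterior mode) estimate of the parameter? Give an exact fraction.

obs 1: x=0 → posterior Beta(5, 13/3)
obs 2: x=1 → posterior Beta(6, 13/3)
obs 3: x=0 → posterior Beta(6, 16/3)
obs 4: x=0 → posterior Beta(6, 19/3)
obs 5: x=1 → posterior Beta(7, 19/3)
obs 6: x=0 → posterior Beta(7, 22/3)
obs 7: x=0 → posterior Beta(7, 25/3)

9/20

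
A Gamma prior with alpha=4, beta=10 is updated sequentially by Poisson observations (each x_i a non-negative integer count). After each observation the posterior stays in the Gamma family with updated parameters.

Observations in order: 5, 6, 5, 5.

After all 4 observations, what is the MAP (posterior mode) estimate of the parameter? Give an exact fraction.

12/7

obs 1: x=5 → posterior Gamma(9, 11)
obs 2: x=6 → posterior Gamma(15, 12)
obs 3: x=5 → posterior Gamma(20, 13)
obs 4: x=5 → posterior Gamma(25, 14)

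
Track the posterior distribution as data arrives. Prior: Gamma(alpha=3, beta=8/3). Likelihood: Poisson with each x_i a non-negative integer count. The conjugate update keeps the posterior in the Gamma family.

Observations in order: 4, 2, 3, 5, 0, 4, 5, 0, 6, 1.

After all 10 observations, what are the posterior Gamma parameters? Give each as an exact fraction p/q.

alpha=33, beta=38/3

obs 1: x=4 → posterior Gamma(7, 11/3)
obs 2: x=2 → posterior Gamma(9, 14/3)
obs 3: x=3 → posterior Gamma(12, 17/3)
obs 4: x=5 → posterior Gamma(17, 20/3)
obs 5: x=0 → posterior Gamma(17, 23/3)
obs 6: x=4 → posterior Gamma(21, 26/3)
obs 7: x=5 → posterior Gamma(26, 29/3)
obs 8: x=0 → posterior Gamma(26, 32/3)
obs 9: x=6 → posterior Gamma(32, 35/3)
obs 10: x=1 → posterior Gamma(33, 38/3)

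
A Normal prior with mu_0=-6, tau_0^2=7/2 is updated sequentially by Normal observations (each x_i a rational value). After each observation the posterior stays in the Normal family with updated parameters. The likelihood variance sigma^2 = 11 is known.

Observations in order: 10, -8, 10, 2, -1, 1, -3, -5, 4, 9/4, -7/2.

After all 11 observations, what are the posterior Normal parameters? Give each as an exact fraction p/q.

mu_0=-283/396, tau_0^2=7/9

obs 1: x=10 → posterior Normal(-62/29, 77/29)
obs 2: x=-8 → posterior Normal(-59/18, 77/36)
obs 3: x=10 → posterior Normal(-48/43, 77/43)
obs 4: x=2 → posterior Normal(-17/25, 77/50)
obs 5: x=-1 → posterior Normal(-41/57, 77/57)
obs 6: x=1 → posterior Normal(-17/32, 77/64)
obs 7: x=-3 → posterior Normal(-55/71, 77/71)
obs 8: x=-5 → posterior Normal(-15/13, 77/78)
obs 9: x=4 → posterior Normal(-62/85, 77/85)
obs 10: x=9/4 → posterior Normal(-185/368, 77/92)
obs 11: x=-7/2 → posterior Normal(-283/396, 7/9)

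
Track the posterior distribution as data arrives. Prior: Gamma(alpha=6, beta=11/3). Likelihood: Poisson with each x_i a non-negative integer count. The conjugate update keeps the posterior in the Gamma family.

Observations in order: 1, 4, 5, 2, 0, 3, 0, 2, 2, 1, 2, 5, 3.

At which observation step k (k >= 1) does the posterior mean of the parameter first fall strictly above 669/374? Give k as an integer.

obs 1: x=1 → posterior Gamma(7, 14/3)
obs 2: x=4 → posterior Gamma(11, 17/3)
obs 3: x=5 → posterior Gamma(16, 20/3)
obs 4: x=2 → posterior Gamma(18, 23/3)
obs 5: x=0 → posterior Gamma(18, 26/3)
obs 6: x=3 → posterior Gamma(21, 29/3)
obs 7: x=0 → posterior Gamma(21, 32/3)
obs 8: x=2 → posterior Gamma(23, 35/3)
obs 9: x=2 → posterior Gamma(25, 38/3)
obs 10: x=1 → posterior Gamma(26, 41/3)
obs 11: x=2 → posterior Gamma(28, 44/3)
obs 12: x=5 → posterior Gamma(33, 47/3)
obs 13: x=3 → posterior Gamma(36, 50/3)

k = 2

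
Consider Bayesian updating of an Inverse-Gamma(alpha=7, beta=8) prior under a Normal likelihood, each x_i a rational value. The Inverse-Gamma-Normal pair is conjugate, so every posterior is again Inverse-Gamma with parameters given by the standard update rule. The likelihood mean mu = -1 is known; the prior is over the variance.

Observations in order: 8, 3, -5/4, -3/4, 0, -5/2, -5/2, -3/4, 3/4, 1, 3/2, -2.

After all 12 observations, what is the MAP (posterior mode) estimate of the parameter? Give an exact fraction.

obs 1: x=8 → posterior Inverse-Gamma(15/2, 97/2)
obs 2: x=3 → posterior Inverse-Gamma(8, 113/2)
obs 3: x=-5/4 → posterior Inverse-Gamma(17/2, 1809/32)
obs 4: x=-3/4 → posterior Inverse-Gamma(9, 905/16)
obs 5: x=0 → posterior Inverse-Gamma(19/2, 913/16)
obs 6: x=-5/2 → posterior Inverse-Gamma(10, 931/16)
obs 7: x=-5/2 → posterior Inverse-Gamma(21/2, 949/16)
obs 8: x=-3/4 → posterior Inverse-Gamma(11, 1899/32)
obs 9: x=3/4 → posterior Inverse-Gamma(23/2, 487/8)
obs 10: x=1 → posterior Inverse-Gamma(12, 503/8)
obs 11: x=3/2 → posterior Inverse-Gamma(25/2, 66)
obs 12: x=-2 → posterior Inverse-Gamma(13, 133/2)

19/4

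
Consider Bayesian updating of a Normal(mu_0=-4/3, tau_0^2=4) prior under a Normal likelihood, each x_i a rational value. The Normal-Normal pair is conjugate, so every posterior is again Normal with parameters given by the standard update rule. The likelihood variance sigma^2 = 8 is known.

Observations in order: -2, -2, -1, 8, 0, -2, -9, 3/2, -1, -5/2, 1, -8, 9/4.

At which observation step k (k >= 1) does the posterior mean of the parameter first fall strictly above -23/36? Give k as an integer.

obs 1: x=-2 → posterior Normal(-14/9, 8/3)
obs 2: x=-2 → posterior Normal(-5/3, 2)
obs 3: x=-1 → posterior Normal(-23/15, 8/5)
obs 4: x=8 → posterior Normal(1/18, 4/3)
obs 5: x=0 → posterior Normal(1/21, 8/7)
obs 6: x=-2 → posterior Normal(-5/24, 1)
obs 7: x=-9 → posterior Normal(-32/27, 8/9)
obs 8: x=3/2 → posterior Normal(-11/12, 4/5)
obs 9: x=-1 → posterior Normal(-61/66, 8/11)
obs 10: x=-5/2 → posterior Normal(-19/18, 2/3)
obs 11: x=1 → posterior Normal(-35/39, 8/13)
obs 12: x=-8 → posterior Normal(-59/42, 4/7)
obs 13: x=9/4 → posterior Normal(-209/180, 8/15)

k = 4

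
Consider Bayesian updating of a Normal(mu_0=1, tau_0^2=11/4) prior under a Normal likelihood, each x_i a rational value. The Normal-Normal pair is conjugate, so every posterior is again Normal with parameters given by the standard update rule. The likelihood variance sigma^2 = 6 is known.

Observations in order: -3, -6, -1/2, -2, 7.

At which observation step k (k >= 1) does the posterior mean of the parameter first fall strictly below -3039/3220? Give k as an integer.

k = 2

obs 1: x=-3 → posterior Normal(-9/35, 66/35)
obs 2: x=-6 → posterior Normal(-75/46, 33/23)
obs 3: x=-1/2 → posterior Normal(-161/114, 22/19)
obs 4: x=-2 → posterior Normal(-205/136, 33/34)
obs 5: x=7 → posterior Normal(-51/158, 66/79)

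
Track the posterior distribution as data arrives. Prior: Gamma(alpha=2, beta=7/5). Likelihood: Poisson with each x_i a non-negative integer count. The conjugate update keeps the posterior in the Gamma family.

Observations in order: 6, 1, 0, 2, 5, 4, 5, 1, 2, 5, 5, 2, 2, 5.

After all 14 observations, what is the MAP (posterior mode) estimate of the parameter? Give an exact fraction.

obs 1: x=6 → posterior Gamma(8, 12/5)
obs 2: x=1 → posterior Gamma(9, 17/5)
obs 3: x=0 → posterior Gamma(9, 22/5)
obs 4: x=2 → posterior Gamma(11, 27/5)
obs 5: x=5 → posterior Gamma(16, 32/5)
obs 6: x=4 → posterior Gamma(20, 37/5)
obs 7: x=5 → posterior Gamma(25, 42/5)
obs 8: x=1 → posterior Gamma(26, 47/5)
obs 9: x=2 → posterior Gamma(28, 52/5)
obs 10: x=5 → posterior Gamma(33, 57/5)
obs 11: x=5 → posterior Gamma(38, 62/5)
obs 12: x=2 → posterior Gamma(40, 67/5)
obs 13: x=2 → posterior Gamma(42, 72/5)
obs 14: x=5 → posterior Gamma(47, 77/5)

230/77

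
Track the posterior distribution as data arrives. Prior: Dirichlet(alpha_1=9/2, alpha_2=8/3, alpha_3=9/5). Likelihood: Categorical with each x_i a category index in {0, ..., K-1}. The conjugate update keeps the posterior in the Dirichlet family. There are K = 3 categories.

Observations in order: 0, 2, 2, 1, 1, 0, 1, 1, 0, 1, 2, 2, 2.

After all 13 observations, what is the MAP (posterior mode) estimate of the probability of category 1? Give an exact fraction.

obs 1: x=0 → posterior Dirichlet(11/2, 8/3, 9/5)
obs 2: x=2 → posterior Dirichlet(11/2, 8/3, 14/5)
obs 3: x=2 → posterior Dirichlet(11/2, 8/3, 19/5)
obs 4: x=1 → posterior Dirichlet(11/2, 11/3, 19/5)
obs 5: x=1 → posterior Dirichlet(11/2, 14/3, 19/5)
obs 6: x=0 → posterior Dirichlet(13/2, 14/3, 19/5)
obs 7: x=1 → posterior Dirichlet(13/2, 17/3, 19/5)
obs 8: x=1 → posterior Dirichlet(13/2, 20/3, 19/5)
obs 9: x=0 → posterior Dirichlet(15/2, 20/3, 19/5)
obs 10: x=1 → posterior Dirichlet(15/2, 23/3, 19/5)
obs 11: x=2 → posterior Dirichlet(15/2, 23/3, 24/5)
obs 12: x=2 → posterior Dirichlet(15/2, 23/3, 29/5)
obs 13: x=2 → posterior Dirichlet(15/2, 23/3, 34/5)

200/569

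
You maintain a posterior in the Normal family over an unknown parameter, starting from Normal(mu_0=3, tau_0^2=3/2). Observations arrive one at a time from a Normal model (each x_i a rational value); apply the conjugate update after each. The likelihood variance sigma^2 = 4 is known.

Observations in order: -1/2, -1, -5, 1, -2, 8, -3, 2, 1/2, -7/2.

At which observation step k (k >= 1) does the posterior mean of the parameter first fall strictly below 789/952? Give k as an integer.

obs 1: x=-1/2 → posterior Normal(45/22, 12/11)
obs 2: x=-1 → posterior Normal(39/28, 6/7)
obs 3: x=-5 → posterior Normal(9/34, 12/17)
obs 4: x=1 → posterior Normal(3/8, 3/5)
obs 5: x=-2 → posterior Normal(3/46, 12/23)
obs 6: x=8 → posterior Normal(51/52, 6/13)
obs 7: x=-3 → posterior Normal(33/58, 12/29)
obs 8: x=2 → posterior Normal(45/64, 3/8)
obs 9: x=1/2 → posterior Normal(24/35, 12/35)
obs 10: x=-7/2 → posterior Normal(27/76, 6/19)

k = 3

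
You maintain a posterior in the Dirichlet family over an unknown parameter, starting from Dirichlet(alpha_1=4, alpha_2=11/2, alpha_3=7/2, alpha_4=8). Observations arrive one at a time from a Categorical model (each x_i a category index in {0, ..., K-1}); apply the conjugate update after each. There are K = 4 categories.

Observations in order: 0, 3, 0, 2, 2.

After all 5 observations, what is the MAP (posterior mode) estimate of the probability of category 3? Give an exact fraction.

4/11

obs 1: x=0 → posterior Dirichlet(5, 11/2, 7/2, 8)
obs 2: x=3 → posterior Dirichlet(5, 11/2, 7/2, 9)
obs 3: x=0 → posterior Dirichlet(6, 11/2, 7/2, 9)
obs 4: x=2 → posterior Dirichlet(6, 11/2, 9/2, 9)
obs 5: x=2 → posterior Dirichlet(6, 11/2, 11/2, 9)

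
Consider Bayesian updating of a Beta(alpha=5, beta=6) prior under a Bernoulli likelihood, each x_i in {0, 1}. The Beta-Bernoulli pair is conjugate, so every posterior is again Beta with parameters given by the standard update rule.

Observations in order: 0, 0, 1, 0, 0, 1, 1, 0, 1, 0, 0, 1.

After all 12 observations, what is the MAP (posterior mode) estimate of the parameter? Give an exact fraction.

obs 1: x=0 → posterior Beta(5, 7)
obs 2: x=0 → posterior Beta(5, 8)
obs 3: x=1 → posterior Beta(6, 8)
obs 4: x=0 → posterior Beta(6, 9)
obs 5: x=0 → posterior Beta(6, 10)
obs 6: x=1 → posterior Beta(7, 10)
obs 7: x=1 → posterior Beta(8, 10)
obs 8: x=0 → posterior Beta(8, 11)
obs 9: x=1 → posterior Beta(9, 11)
obs 10: x=0 → posterior Beta(9, 12)
obs 11: x=0 → posterior Beta(9, 13)
obs 12: x=1 → posterior Beta(10, 13)

3/7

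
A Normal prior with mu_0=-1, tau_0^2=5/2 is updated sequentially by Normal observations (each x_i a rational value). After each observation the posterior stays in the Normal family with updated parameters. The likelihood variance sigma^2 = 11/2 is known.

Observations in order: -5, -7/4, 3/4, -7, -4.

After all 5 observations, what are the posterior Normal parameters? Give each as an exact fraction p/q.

mu_0=-8/3, tau_0^2=55/72

obs 1: x=-5 → posterior Normal(-9/4, 55/32)
obs 2: x=-7/4 → posterior Normal(-179/84, 55/42)
obs 3: x=3/4 → posterior Normal(-41/26, 55/52)
obs 4: x=-7 → posterior Normal(-76/31, 55/62)
obs 5: x=-4 → posterior Normal(-8/3, 55/72)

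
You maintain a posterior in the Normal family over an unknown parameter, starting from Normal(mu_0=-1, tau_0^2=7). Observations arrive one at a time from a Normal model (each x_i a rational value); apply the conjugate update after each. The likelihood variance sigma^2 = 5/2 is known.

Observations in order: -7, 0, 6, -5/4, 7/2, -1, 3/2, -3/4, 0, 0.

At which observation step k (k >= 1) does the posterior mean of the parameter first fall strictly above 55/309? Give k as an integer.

obs 1: x=-7 → posterior Normal(-103/19, 35/19)
obs 2: x=0 → posterior Normal(-103/33, 35/33)
obs 3: x=6 → posterior Normal(-19/47, 35/47)
obs 4: x=-5/4 → posterior Normal(-73/122, 35/61)
obs 5: x=7/2 → posterior Normal(1/6, 7/15)
obs 6: x=-1 → posterior Normal(-3/178, 35/89)
obs 7: x=3/2 → posterior Normal(39/206, 35/103)
obs 8: x=-3/4 → posterior Normal(1/13, 35/117)
obs 9: x=0 → posterior Normal(9/131, 35/131)
obs 10: x=0 → posterior Normal(9/145, 7/29)

k = 7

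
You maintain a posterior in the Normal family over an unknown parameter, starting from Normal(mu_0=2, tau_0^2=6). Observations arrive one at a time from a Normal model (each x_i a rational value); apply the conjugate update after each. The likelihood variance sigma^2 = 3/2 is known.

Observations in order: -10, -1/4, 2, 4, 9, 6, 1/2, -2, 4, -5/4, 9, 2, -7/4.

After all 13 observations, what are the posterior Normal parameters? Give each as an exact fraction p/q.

obs 1: x=-10 → posterior Normal(-38/5, 6/5)
obs 2: x=-1/4 → posterior Normal(-13/3, 2/3)
obs 3: x=2 → posterior Normal(-31/13, 6/13)
obs 4: x=4 → posterior Normal(-15/17, 6/17)
obs 5: x=9 → posterior Normal(1, 2/7)
obs 6: x=6 → posterior Normal(9/5, 6/25)
obs 7: x=1/2 → posterior Normal(47/29, 6/29)
obs 8: x=-2 → posterior Normal(13/11, 2/11)
obs 9: x=4 → posterior Normal(55/37, 6/37)
obs 10: x=-5/4 → posterior Normal(50/41, 6/41)
obs 11: x=9 → posterior Normal(86/45, 2/15)
obs 12: x=2 → posterior Normal(94/49, 6/49)
obs 13: x=-7/4 → posterior Normal(87/53, 6/53)

mu_0=87/53, tau_0^2=6/53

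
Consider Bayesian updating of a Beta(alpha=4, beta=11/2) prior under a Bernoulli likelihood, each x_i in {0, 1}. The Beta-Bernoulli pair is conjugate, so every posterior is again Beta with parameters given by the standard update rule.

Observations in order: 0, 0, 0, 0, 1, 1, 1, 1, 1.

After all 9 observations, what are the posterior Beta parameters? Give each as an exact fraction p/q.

alpha=9, beta=19/2

obs 1: x=0 → posterior Beta(4, 13/2)
obs 2: x=0 → posterior Beta(4, 15/2)
obs 3: x=0 → posterior Beta(4, 17/2)
obs 4: x=0 → posterior Beta(4, 19/2)
obs 5: x=1 → posterior Beta(5, 19/2)
obs 6: x=1 → posterior Beta(6, 19/2)
obs 7: x=1 → posterior Beta(7, 19/2)
obs 8: x=1 → posterior Beta(8, 19/2)
obs 9: x=1 → posterior Beta(9, 19/2)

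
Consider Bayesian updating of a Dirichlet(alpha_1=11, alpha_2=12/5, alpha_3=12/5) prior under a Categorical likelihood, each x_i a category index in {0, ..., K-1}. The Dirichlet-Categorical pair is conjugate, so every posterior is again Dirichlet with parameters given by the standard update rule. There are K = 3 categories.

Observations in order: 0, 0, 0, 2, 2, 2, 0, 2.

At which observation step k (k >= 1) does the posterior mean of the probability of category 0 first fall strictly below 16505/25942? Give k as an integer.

obs 1: x=0 → posterior Dirichlet(12, 12/5, 12/5)
obs 2: x=0 → posterior Dirichlet(13, 12/5, 12/5)
obs 3: x=0 → posterior Dirichlet(14, 12/5, 12/5)
obs 4: x=2 → posterior Dirichlet(14, 12/5, 17/5)
obs 5: x=2 → posterior Dirichlet(14, 12/5, 22/5)
obs 6: x=2 → posterior Dirichlet(14, 12/5, 27/5)
obs 7: x=0 → posterior Dirichlet(15, 12/5, 27/5)
obs 8: x=2 → posterior Dirichlet(15, 12/5, 32/5)

k = 8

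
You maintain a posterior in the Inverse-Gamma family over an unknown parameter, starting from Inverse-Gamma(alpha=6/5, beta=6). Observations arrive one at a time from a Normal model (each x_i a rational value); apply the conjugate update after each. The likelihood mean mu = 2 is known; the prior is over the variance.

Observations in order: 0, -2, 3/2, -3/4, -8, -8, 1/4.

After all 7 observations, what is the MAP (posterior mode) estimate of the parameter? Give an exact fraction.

9715/456

obs 1: x=0 → posterior Inverse-Gamma(17/10, 8)
obs 2: x=-2 → posterior Inverse-Gamma(11/5, 16)
obs 3: x=3/2 → posterior Inverse-Gamma(27/10, 129/8)
obs 4: x=-3/4 → posterior Inverse-Gamma(16/5, 637/32)
obs 5: x=-8 → posterior Inverse-Gamma(37/10, 2237/32)
obs 6: x=-8 → posterior Inverse-Gamma(21/5, 3837/32)
obs 7: x=1/4 → posterior Inverse-Gamma(47/10, 1943/16)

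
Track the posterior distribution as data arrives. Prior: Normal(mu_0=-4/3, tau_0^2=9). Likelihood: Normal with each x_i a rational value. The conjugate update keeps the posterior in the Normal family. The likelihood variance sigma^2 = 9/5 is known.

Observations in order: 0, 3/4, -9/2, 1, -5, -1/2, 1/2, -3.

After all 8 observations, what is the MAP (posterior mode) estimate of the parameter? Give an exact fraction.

-661/492

obs 1: x=0 → posterior Normal(-2/9, 3/2)
obs 2: x=3/4 → posterior Normal(29/132, 9/11)
obs 3: x=-9/2 → posterior Normal(-241/192, 9/16)
obs 4: x=1 → posterior Normal(-181/252, 3/7)
obs 5: x=-5 → posterior Normal(-37/24, 9/26)
obs 6: x=-1/2 → posterior Normal(-511/372, 9/31)
obs 7: x=1/2 → posterior Normal(-481/432, 1/4)
obs 8: x=-3 → posterior Normal(-661/492, 9/41)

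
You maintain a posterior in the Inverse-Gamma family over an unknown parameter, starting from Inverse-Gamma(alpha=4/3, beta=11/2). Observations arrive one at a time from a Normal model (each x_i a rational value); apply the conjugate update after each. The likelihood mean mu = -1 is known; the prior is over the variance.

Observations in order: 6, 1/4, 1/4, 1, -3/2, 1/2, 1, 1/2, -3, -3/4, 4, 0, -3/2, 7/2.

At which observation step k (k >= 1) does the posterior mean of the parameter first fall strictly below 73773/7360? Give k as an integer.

k = 7

obs 1: x=6 → posterior Inverse-Gamma(11/6, 30)
obs 2: x=1/4 → posterior Inverse-Gamma(7/3, 985/32)
obs 3: x=1/4 → posterior Inverse-Gamma(17/6, 505/16)
obs 4: x=1 → posterior Inverse-Gamma(10/3, 537/16)
obs 5: x=-3/2 → posterior Inverse-Gamma(23/6, 539/16)
obs 6: x=1/2 → posterior Inverse-Gamma(13/3, 557/16)
obs 7: x=1 → posterior Inverse-Gamma(29/6, 589/16)
obs 8: x=1/2 → posterior Inverse-Gamma(16/3, 607/16)
obs 9: x=-3 → posterior Inverse-Gamma(35/6, 639/16)
obs 10: x=-3/4 → posterior Inverse-Gamma(19/3, 1279/32)
obs 11: x=4 → posterior Inverse-Gamma(41/6, 1679/32)
obs 12: x=0 → posterior Inverse-Gamma(22/3, 1695/32)
obs 13: x=-3/2 → posterior Inverse-Gamma(47/6, 1699/32)
obs 14: x=7/2 → posterior Inverse-Gamma(25/3, 2023/32)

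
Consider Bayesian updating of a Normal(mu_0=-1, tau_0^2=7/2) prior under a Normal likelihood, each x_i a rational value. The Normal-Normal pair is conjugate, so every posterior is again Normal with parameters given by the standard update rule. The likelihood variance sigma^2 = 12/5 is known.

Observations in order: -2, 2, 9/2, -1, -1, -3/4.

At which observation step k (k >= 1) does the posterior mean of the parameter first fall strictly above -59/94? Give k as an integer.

k = 2

obs 1: x=-2 → posterior Normal(-94/59, 84/59)
obs 2: x=2 → posterior Normal(-12/47, 42/47)
obs 3: x=9/2 → posterior Normal(89/86, 28/43)
obs 4: x=-1 → posterior Normal(197/328, 21/41)
obs 5: x=-1 → posterior Normal(127/398, 84/199)
obs 6: x=-3/4 → posterior Normal(149/936, 14/39)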